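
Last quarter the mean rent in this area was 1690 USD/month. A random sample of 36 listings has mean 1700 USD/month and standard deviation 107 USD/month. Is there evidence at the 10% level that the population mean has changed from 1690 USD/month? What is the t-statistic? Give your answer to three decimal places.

H0: μ = 1690; H1: μ ≠ 1690 (one-sample t-test, two-sided).
t = (x̄ − μ₀)/(s/√n) = (1700 − 1690)/(107/√36) = 0.561
df = n − 1 = 35
Two-sided p-value ≈ 0.5785
Since p ≈ 0.5785 > α = 0.1, fail to reject H0; the evidence is not statistically significant.

0.561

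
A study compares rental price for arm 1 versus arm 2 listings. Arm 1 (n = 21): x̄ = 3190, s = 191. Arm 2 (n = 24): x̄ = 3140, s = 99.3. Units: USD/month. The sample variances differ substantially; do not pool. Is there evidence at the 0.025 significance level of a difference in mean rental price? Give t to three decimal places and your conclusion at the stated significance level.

t = 1.079; fail to reject H0

Let group 1 = arm 1, group 2 = arm 2. H0: μ_1 = μ_2; H1: μ_1 ≠ μ_2 (Welch's two-sample t-test, two-sided).
t = (x̄_1 − x̄_2)/√(s_1²/n_1 + s_2²/n_2) = (3190 − 3140)/√(191²/21 + 99.3²/24) = 1.079
Welch–Satterthwaite df ≈ 29.16
Two-sided p-value ≈ 0.290
Since p ≈ 0.290 > α = 0.025, fail to reject H0; the evidence is not statistically significant.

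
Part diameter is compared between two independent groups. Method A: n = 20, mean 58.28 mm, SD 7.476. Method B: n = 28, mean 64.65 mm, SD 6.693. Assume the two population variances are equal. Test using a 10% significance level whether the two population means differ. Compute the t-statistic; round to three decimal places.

Let group 1 = method A, group 2 = method B. H0: μ_1 = μ_2; H1: μ_1 ≠ μ_2 (two-sample pooled-variance t-test, two-sided).
s_p² = [(20−1)·7.476² + (28−1)·6.693²]/(20+28−2) = 49.3787
t = (58.28 − 64.65)/√[49.3787·(1/20 + 1/28)] = -3.096
df = n₁ + n₂ − 2 = 46
Two-sided p-value ≈ 0.003
Since p ≈ 0.003 < α = 0.1, reject H0; the evidence is statistically significant.

-3.096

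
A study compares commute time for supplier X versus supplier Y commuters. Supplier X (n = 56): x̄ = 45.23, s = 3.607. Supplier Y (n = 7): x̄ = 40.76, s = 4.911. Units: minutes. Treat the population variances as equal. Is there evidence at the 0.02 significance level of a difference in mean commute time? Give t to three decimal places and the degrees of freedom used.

Let group 1 = supplier X, group 2 = supplier Y. H0: μ_1 = μ_2; H1: μ_1 ≠ μ_2 (two-sample pooled-variance t-test, two-sided).
s_p² = [(56−1)·3.607² + (7−1)·4.911²]/(56+7−2) = 14.103
t = (45.23 − 40.76)/√[14.103·(1/56 + 1/7)] = 2.969
df = n₁ + n₂ − 2 = 61
Two-sided p-value ≈ 0.004
Since p ≈ 0.004 < α = 0.02, reject H0; the evidence is statistically significant.

t = 2.969, df = 61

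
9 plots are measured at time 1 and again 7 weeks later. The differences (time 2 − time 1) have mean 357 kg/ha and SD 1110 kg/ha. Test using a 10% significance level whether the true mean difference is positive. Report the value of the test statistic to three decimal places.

H0: μ_d = 0; H1: μ_d > 0 (paired t-test on the differences, right-tailed).
t = d̄/(s_d/√n) = 357/(1110/√9) = 0.965
df = n − 1 = 8
p-value = P(T ≥ 0.965) ≈ 0.1814
Since p ≈ 0.1814 > α = 0.1, fail to reject H0; the evidence is not statistically significant.

0.965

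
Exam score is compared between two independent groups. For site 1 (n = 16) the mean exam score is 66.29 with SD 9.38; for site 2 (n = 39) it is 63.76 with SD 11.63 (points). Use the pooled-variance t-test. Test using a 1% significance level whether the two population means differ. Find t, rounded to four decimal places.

Let group 1 = site 1, group 2 = site 2. H0: μ_1 = μ_2; H1: μ_1 ≠ μ_2 (two-sample pooled-variance t-test, two-sided).
s_p² = [(16−1)·9.38² + (39−1)·11.63²]/(16+39−2) = 121.878
t = (66.29 − 63.76)/√[121.878·(1/16 + 1/39)] = 0.7719
df = n₁ + n₂ − 2 = 53
Two-sided p-value ≈ 0.4436
Since p ≈ 0.4436 > α = 0.01, fail to reject H0; the evidence is not statistically significant.

0.7719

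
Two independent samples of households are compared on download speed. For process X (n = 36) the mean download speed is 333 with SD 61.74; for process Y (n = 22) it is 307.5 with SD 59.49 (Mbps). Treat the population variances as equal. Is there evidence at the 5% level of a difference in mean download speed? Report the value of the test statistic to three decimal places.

1.547

Let group 1 = process X, group 2 = process Y. H0: μ_1 = μ_2; H1: μ_1 ≠ μ_2 (two-sample pooled-variance t-test, two-sided).
s_p² = [(36−1)·61.74² + (22−1)·59.49²]/(36+22−2) = 3709.54
t = (333 − 307.5)/√[3709.54·(1/36 + 1/22)] = 1.547
df = n₁ + n₂ − 2 = 56
Two-sided p-value ≈ 0.1275
Since p ≈ 0.1275 > α = 0.05, fail to reject H0; the evidence is not statistically significant.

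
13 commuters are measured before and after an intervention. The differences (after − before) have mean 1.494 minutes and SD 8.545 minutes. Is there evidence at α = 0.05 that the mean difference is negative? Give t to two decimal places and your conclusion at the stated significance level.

t = 0.63; fail to reject H0

H0: μ_d = 0; H1: μ_d < 0 (paired t-test on the differences, left-tailed).
t = d̄/(s_d/√n) = 1.494/(8.545/√13) = 0.63
df = n − 1 = 12
p-value = P(T ≤ 0.63) ≈ 0.7299
Since p ≈ 0.7299 > α = 0.05, fail to reject H0; the evidence is not statistically significant.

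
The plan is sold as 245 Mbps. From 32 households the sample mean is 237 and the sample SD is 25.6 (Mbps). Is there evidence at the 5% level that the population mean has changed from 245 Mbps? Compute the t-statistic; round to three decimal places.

H0: μ = 245; H1: μ ≠ 245 (one-sample t-test, two-sided).
t = (x̄ − μ₀)/(s/√n) = (237 − 245)/(25.6/√32) = -1.768
df = n − 1 = 31
Two-sided p-value ≈ 0.0869
Since p ≈ 0.0869 > α = 0.05, fail to reject H0; the data do not provide sufficient evidence against H0.

-1.768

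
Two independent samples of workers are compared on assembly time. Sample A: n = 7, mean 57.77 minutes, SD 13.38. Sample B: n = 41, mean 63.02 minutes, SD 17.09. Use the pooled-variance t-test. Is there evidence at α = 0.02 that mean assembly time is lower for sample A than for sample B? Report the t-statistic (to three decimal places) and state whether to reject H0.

Let group 1 = sample A, group 2 = sample B. H0: μ_1 = μ_2; H1: μ_1 < μ_2 (two-sample pooled-variance t-test, left-tailed).
s_p² = [(7−1)·13.38² + (41−1)·17.09²]/(7+41−2) = 277.323
t = (57.77 − 63.02)/√[277.323·(1/7 + 1/41)] = -0.771
df = n₁ + n₂ − 2 = 46
p-value = P(T ≤ -0.771) ≈ 0.2224
Since p ≈ 0.2224 > α = 0.02, fail to reject H0; the evidence is not statistically significant.

t = -0.771; fail to reject H0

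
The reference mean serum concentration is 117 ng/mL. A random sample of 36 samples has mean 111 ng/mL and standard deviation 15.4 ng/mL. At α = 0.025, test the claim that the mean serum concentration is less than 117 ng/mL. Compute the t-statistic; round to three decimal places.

H0: μ = 117; H1: μ < 117 (one-sample t-test, left-tailed).
t = (x̄ − μ₀)/(s/√n) = (111 − 117)/(15.4/√36) = -2.338
df = n − 1 = 35
p-value = P(T ≤ -2.338) ≈ 0.013
Since p ≈ 0.013 < α = 0.025, reject H0; the data support H1.

-2.338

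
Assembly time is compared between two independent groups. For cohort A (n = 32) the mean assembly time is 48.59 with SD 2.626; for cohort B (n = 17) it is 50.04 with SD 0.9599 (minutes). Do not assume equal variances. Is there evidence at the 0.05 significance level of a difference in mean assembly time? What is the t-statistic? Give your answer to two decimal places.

-2.79

Let group 1 = cohort A, group 2 = cohort B. H0: μ_1 = μ_2; H1: μ_1 ≠ μ_2 (Welch's two-sample t-test, two-sided).
t = (x̄_1 − x̄_2)/√(s_1²/n_1 + s_2²/n_2) = (48.59 − 50.04)/√(2.626²/32 + 0.9599²/17) = -2.79
Welch–Satterthwaite df ≈ 43.25
Two-sided p-value ≈ 0.0078
Since p ≈ 0.0078 < α = 0.05, reject H0; the evidence is statistically significant.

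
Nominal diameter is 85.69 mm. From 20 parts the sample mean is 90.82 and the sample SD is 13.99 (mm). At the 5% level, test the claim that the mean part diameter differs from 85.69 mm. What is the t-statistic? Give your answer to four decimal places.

H0: μ = 85.69; H1: μ ≠ 85.69 (one-sample t-test, two-sided).
t = (x̄ − μ₀)/(s/√n) = (90.82 − 85.69)/(13.99/√20) = 1.6399
df = n − 1 = 19
Two-sided p-value ≈ 0.1175
Since p ≈ 0.1175 > α = 0.05, fail to reject H0; the evidence is not statistically significant.

1.6399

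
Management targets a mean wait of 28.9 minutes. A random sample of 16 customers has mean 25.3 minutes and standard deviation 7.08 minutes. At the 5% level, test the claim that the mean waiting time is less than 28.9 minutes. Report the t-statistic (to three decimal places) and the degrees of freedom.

t = -2.034, df = 15

H0: μ = 28.9; H1: μ < 28.9 (one-sample t-test, left-tailed).
t = (x̄ − μ₀)/(s/√n) = (25.3 − 28.9)/(7.08/√16) = -2.034
df = n − 1 = 15
p-value = P(T ≤ -2.034) ≈ 0.0300
Since p ≈ 0.0300 < α = 0.05, reject H0; the evidence is statistically significant.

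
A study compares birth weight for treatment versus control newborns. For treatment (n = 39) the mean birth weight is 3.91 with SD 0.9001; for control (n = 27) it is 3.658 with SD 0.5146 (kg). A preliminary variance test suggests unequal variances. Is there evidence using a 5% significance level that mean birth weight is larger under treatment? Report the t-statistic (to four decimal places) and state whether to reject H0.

t = 1.4410; fail to reject H0

Let group 1 = treatment, group 2 = control. H0: μ_1 = μ_2; H1: μ_1 > μ_2 (Welch's two-sample t-test, right-tailed).
t = (x̄_1 − x̄_2)/√(s_1²/n_1 + s_2²/n_2) = (3.91 − 3.658)/√(0.9001²/39 + 0.5146²/27) = 1.4410
Welch–Satterthwaite df ≈ 62.12
p-value = P(T ≥ 1.4410) ≈ 0.0773
Since p ≈ 0.0773 > α = 0.05, fail to reject H0; the evidence is not statistically significant.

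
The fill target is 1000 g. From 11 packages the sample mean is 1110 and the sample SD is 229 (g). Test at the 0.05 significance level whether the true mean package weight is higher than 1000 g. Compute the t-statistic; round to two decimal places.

H0: μ = 1000; H1: μ > 1000 (one-sample t-test, right-tailed).
t = (x̄ − μ₀)/(s/√n) = (1110 − 1000)/(229/√11) = 1.59
df = n − 1 = 10
p-value = P(T ≥ 1.59) ≈ 0.071
Since p ≈ 0.071 > α = 0.05, fail to reject H0; the evidence is not statistically significant.

1.59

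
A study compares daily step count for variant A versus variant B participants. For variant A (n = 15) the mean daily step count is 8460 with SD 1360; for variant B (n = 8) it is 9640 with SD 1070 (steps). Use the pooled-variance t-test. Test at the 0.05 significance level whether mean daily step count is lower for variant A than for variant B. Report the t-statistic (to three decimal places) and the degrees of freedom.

Let group 1 = variant A, group 2 = variant B. H0: μ_1 = μ_2; H1: μ_1 < μ_2 (two-sample pooled-variance t-test, left-tailed).
s_p² = [(15−1)·1360² + (8−1)·1070²]/(15+8−2) = 1614700
t = (8460 − 9640)/√[1614700·(1/15 + 1/8)] = -2.121
df = n₁ + n₂ − 2 = 21
p-value = P(T ≤ -2.121) ≈ 0.0230
Since p ≈ 0.0230 < α = 0.05, reject H0; the data support H1.

t = -2.121, df = 21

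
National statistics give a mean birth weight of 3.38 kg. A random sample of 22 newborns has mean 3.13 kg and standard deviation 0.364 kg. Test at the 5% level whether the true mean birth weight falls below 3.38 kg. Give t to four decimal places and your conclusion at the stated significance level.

t = -3.2214; reject H0

H0: μ = 3.38; H1: μ < 3.38 (one-sample t-test, left-tailed).
t = (x̄ − μ₀)/(s/√n) = (3.13 − 3.38)/(0.364/√22) = -3.2214
df = n − 1 = 21
p-value = P(T ≤ -3.2214) ≈ 0.0020
Since p ≈ 0.0020 < α = 0.05, reject H0; the evidence is statistically significant.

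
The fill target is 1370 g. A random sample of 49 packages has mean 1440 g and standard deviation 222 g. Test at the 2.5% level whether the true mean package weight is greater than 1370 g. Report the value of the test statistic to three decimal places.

2.207

H0: μ = 1370; H1: μ > 1370 (one-sample t-test, right-tailed).
t = (x̄ − μ₀)/(s/√n) = (1440 − 1370)/(222/√49) = 2.207
df = n − 1 = 48
p-value = P(T ≥ 2.207) ≈ 0.0161
Since p ≈ 0.0161 < α = 0.025, reject H0; the evidence is statistically significant.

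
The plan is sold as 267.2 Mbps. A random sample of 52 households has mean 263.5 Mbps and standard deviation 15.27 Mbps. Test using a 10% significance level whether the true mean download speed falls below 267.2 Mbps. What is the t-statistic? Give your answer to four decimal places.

-1.7473

H0: μ = 267.2; H1: μ < 267.2 (one-sample t-test, left-tailed).
t = (x̄ − μ₀)/(s/√n) = (263.5 − 267.2)/(15.27/√52) = -1.7473
df = n − 1 = 51
p-value = P(T ≤ -1.7473) ≈ 0.043
Since p ≈ 0.043 < α = 0.1, reject H0; the evidence is statistically significant.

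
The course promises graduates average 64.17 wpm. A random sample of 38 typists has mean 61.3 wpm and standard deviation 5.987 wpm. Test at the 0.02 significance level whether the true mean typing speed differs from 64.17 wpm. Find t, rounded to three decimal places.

H0: μ = 64.17; H1: μ ≠ 64.17 (one-sample t-test, two-sided).
t = (x̄ − μ₀)/(s/√n) = (61.3 − 64.17)/(5.987/√38) = -2.955
df = n − 1 = 37
Two-sided p-value ≈ 0.005
Since p ≈ 0.005 < α = 0.02, reject H0; the evidence is statistically significant.

-2.955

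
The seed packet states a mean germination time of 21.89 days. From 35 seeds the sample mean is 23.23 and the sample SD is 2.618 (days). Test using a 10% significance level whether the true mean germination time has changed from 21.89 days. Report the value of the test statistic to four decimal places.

H0: μ = 21.89; H1: μ ≠ 21.89 (one-sample t-test, two-sided).
t = (x̄ − μ₀)/(s/√n) = (23.23 − 21.89)/(2.618/√35) = 3.0281
df = n − 1 = 34
Two-sided p-value ≈ 0.005
Since p ≈ 0.005 < α = 0.1, reject H0; the data support H1.

3.0281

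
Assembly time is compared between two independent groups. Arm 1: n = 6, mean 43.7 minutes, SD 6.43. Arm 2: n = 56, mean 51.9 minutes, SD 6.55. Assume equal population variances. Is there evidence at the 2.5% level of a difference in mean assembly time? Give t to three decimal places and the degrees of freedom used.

Let group 1 = arm 1, group 2 = arm 2. H0: μ_1 = μ_2; H1: μ_1 ≠ μ_2 (two-sample pooled-variance t-test, two-sided).
s_p² = [(6−1)·6.43² + (56−1)·6.55²]/(6+56−2) = 42.7727
t = (43.7 − 51.9)/√[42.7727·(1/6 + 1/56)] = -2.919
df = n₁ + n₂ − 2 = 60
Two-sided p-value ≈ 0.005
Since p ≈ 0.005 < α = 0.025, reject H0; the evidence is statistically significant.

t = -2.919, df = 60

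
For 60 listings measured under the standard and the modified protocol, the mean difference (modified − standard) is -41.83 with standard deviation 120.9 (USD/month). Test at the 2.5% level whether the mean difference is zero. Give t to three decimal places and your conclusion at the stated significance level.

t = -2.680; reject H0

H0: μ_d = 0; H1: μ_d ≠ 0 (paired t-test on the differences, two-sided).
t = d̄/(s_d/√n) = -41.83/(120.9/√60) = -2.680
df = n − 1 = 59
Two-sided p-value ≈ 0.0095
Since p ≈ 0.0095 < α = 0.025, reject H0; the data support H1.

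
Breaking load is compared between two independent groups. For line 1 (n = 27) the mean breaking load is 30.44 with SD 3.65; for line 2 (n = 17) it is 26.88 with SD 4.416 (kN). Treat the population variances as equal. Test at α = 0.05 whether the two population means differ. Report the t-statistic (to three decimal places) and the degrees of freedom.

Let group 1 = line 1, group 2 = line 2. H0: μ_1 = μ_2; H1: μ_1 ≠ μ_2 (two-sample pooled-variance t-test, two-sided).
s_p² = [(27−1)·3.65² + (17−1)·4.416²]/(27+17−2) = 15.6762
t = (30.44 − 26.88)/√[15.6762·(1/27 + 1/17)] = 2.904
df = n₁ + n₂ − 2 = 42
Two-sided p-value ≈ 0.006
Since p ≈ 0.006 < α = 0.05, reject H0; the data support H1.

t = 2.904, df = 42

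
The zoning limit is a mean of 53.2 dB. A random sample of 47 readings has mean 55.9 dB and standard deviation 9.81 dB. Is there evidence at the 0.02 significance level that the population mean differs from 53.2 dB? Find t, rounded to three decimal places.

H0: μ = 53.2; H1: μ ≠ 53.2 (one-sample t-test, two-sided).
t = (x̄ − μ₀)/(s/√n) = (55.9 − 53.2)/(9.81/√47) = 1.887
df = n − 1 = 46
Two-sided p-value ≈ 0.065
Since p ≈ 0.065 > α = 0.02, fail to reject H0; the evidence is not statistically significant.

1.887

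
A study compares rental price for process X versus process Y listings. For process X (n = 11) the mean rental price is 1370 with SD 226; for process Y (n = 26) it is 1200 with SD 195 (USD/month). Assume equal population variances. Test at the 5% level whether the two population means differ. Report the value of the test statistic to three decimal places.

2.313

Let group 1 = process X, group 2 = process Y. H0: μ_1 = μ_2; H1: μ_1 ≠ μ_2 (two-sample pooled-variance t-test, two-sided).
s_p² = [(11−1)·226² + (26−1)·195²]/(11+26−2) = 41753.9
t = (1370 − 1200)/√[41753.9·(1/11 + 1/26)] = 2.313
df = n₁ + n₂ − 2 = 35
Two-sided p-value ≈ 0.0267
Since p ≈ 0.0267 < α = 0.05, reject H0; the evidence is statistically significant.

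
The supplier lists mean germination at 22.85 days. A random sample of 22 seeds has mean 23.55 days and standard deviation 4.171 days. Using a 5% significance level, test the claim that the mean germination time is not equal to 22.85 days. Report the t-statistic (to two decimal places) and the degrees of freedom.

t = 0.79, df = 21

H0: μ = 22.85; H1: μ ≠ 22.85 (one-sample t-test, two-sided).
t = (x̄ − μ₀)/(s/√n) = (23.55 − 22.85)/(4.171/√22) = 0.79
df = n − 1 = 21
Two-sided p-value ≈ 0.4400
Since p ≈ 0.4400 > α = 0.05, fail to reject H0; the data do not provide sufficient evidence against H0.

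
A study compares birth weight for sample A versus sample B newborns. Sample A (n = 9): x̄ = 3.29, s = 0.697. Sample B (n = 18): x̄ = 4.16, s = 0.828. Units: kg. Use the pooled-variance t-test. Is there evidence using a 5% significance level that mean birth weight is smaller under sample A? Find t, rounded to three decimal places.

Let group 1 = sample A, group 2 = sample B. H0: μ_1 = μ_2; H1: μ_1 < μ_2 (two-sample pooled-variance t-test, left-tailed).
s_p² = [(9−1)·0.697² + (18−1)·0.828²]/(9+18−2) = 0.621656
t = (3.29 − 4.16)/√[0.621656·(1/9 + 1/18)] = -2.703
df = n₁ + n₂ − 2 = 25
p-value = P(T ≤ -2.703) ≈ 0.0061
Since p ≈ 0.0061 < α = 0.05, reject H0; the data support H1.

-2.703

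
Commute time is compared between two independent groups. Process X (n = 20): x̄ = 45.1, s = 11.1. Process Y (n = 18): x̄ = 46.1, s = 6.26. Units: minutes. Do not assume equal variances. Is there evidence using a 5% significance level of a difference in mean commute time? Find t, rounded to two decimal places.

-0.35

Let group 1 = process X, group 2 = process Y. H0: μ_1 = μ_2; H1: μ_1 ≠ μ_2 (Welch's two-sample t-test, two-sided).
t = (x̄_1 − x̄_2)/√(s_1²/n_1 + s_2²/n_2) = (45.1 − 46.1)/√(11.1²/20 + 6.26²/18) = -0.35
Welch–Satterthwaite df ≈ 30.54
Two-sided p-value ≈ 0.731
Since p ≈ 0.731 > α = 0.05, fail to reject H0; the data do not provide sufficient evidence against H0.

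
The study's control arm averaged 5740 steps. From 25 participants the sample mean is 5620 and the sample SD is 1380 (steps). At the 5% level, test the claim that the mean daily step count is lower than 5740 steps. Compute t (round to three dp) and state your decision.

H0: μ = 5740; H1: μ < 5740 (one-sample t-test, left-tailed).
t = (x̄ − μ₀)/(s/√n) = (5620 − 5740)/(1380/√25) = -0.435
df = n − 1 = 24
p-value = P(T ≤ -0.435) ≈ 0.334
Since p ≈ 0.334 > α = 0.05, fail to reject H0; the evidence is not statistically significant.

t = -0.435; fail to reject H0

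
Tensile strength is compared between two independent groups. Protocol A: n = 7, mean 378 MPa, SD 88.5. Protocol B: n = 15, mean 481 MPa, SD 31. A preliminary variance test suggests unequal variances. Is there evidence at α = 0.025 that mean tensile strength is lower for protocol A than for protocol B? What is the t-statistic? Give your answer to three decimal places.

-2.995

Let group 1 = protocol A, group 2 = protocol B. H0: μ_1 = μ_2; H1: μ_1 < μ_2 (Welch's two-sample t-test, left-tailed).
t = (x̄_1 − x̄_2)/√(s_1²/n_1 + s_2²/n_2) = (378 − 481)/√(88.5²/7 + 31²/15) = -2.995
Welch–Satterthwaite df ≈ 6.70
p-value = P(T ≤ -2.995) ≈ 0.011
Since p ≈ 0.011 < α = 0.025, reject H0; the evidence is statistically significant.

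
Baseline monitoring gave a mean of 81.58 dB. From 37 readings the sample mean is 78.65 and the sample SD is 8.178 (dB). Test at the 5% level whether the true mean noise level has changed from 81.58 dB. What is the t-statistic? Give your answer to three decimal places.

-2.179

H0: μ = 81.58; H1: μ ≠ 81.58 (one-sample t-test, two-sided).
t = (x̄ − μ₀)/(s/√n) = (78.65 − 81.58)/(8.178/√37) = -2.179
df = n − 1 = 36
Two-sided p-value ≈ 0.0359
Since p ≈ 0.0359 < α = 0.05, reject H0; the data support H1.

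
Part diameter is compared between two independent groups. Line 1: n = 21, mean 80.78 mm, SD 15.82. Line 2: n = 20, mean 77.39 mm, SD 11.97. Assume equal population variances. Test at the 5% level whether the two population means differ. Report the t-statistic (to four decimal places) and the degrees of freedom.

Let group 1 = line 1, group 2 = line 2. H0: μ_1 = μ_2; H1: μ_1 ≠ μ_2 (two-sample pooled-variance t-test, two-sided).
s_p² = [(21−1)·15.82² + (20−1)·11.97²]/(21+20−2) = 198.148
t = (80.78 − 77.39)/√[198.148·(1/21 + 1/20)] = 0.7708
df = n₁ + n₂ − 2 = 39
Two-sided p-value ≈ 0.445
Since p ≈ 0.445 > α = 0.05, fail to reject H0; the data do not provide sufficient evidence against H0.

t = 0.7708, df = 39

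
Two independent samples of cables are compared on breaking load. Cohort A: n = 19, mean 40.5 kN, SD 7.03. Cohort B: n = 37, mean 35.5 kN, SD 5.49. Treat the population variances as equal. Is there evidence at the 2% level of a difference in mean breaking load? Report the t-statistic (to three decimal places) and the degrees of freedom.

Let group 1 = cohort A, group 2 = cohort B. H0: μ_1 = μ_2; H1: μ_1 ≠ μ_2 (two-sample pooled-variance t-test, two-sided).
s_p² = [(19−1)·7.03² + (37−1)·5.49²]/(19+37−2) = 36.567
t = (40.5 − 35.5)/√[36.567·(1/19 + 1/37)] = 2.930
df = n₁ + n₂ − 2 = 54
Two-sided p-value ≈ 0.005
Since p ≈ 0.005 < α = 0.02, reject H0; the data support H1.

t = 2.930, df = 54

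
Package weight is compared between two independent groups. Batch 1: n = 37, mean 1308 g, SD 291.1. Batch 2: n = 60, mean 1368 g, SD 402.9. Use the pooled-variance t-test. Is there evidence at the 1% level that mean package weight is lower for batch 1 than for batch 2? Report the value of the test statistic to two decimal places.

Let group 1 = batch 1, group 2 = batch 2. H0: μ_1 = μ_2; H1: μ_1 < μ_2 (two-sample pooled-variance t-test, left-tailed).
s_p² = [(37−1)·291.1² + (60−1)·402.9²]/(37+60−2) = 132926
t = (1308 − 1368)/√[132926·(1/37 + 1/60)] = -0.79
df = n₁ + n₂ − 2 = 95
p-value = P(T ≤ -0.79) ≈ 0.2165
Since p ≈ 0.2165 > α = 0.01, fail to reject H0; the data do not provide sufficient evidence against H0.

-0.79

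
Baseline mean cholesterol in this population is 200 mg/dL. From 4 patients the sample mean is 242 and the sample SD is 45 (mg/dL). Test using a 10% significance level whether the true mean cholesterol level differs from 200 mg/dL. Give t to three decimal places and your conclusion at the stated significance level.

H0: μ = 200; H1: μ ≠ 200 (one-sample t-test, two-sided).
t = (x̄ − μ₀)/(s/√n) = (242 − 200)/(45/√4) = 1.867
df = n − 1 = 3
Two-sided p-value ≈ 0.1588
Since p ≈ 0.1588 > α = 0.1, fail to reject H0; the data do not provide sufficient evidence against H0.

t = 1.867; fail to reject H0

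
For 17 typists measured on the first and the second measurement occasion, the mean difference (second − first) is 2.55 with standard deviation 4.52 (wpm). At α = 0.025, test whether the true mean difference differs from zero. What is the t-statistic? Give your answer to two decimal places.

H0: μ_d = 0; H1: μ_d ≠ 0 (paired t-test on the differences, two-sided).
t = d̄/(s_d/√n) = 2.55/(4.52/√17) = 2.33
df = n − 1 = 16
Two-sided p-value ≈ 0.033
Since p ≈ 0.033 > α = 0.025, fail to reject H0; the evidence is not statistically significant.

2.33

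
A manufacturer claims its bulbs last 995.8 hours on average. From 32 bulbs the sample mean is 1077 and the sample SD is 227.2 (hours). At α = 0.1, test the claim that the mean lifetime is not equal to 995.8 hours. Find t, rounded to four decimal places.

2.0217

H0: μ = 995.8; H1: μ ≠ 995.8 (one-sample t-test, two-sided).
t = (x̄ − μ₀)/(s/√n) = (1077 − 995.8)/(227.2/√32) = 2.0217
df = n − 1 = 31
Two-sided p-value ≈ 0.052
Since p ≈ 0.052 < α = 0.1, reject H0; the data support H1.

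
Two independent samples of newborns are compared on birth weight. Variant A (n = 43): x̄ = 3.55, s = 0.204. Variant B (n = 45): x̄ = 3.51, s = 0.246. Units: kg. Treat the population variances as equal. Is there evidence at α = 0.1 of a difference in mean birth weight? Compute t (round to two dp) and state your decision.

Let group 1 = variant A, group 2 = variant B. H0: μ_1 = μ_2; H1: μ_1 ≠ μ_2 (two-sample pooled-variance t-test, two-sided).
s_p² = [(43−1)·0.204² + (45−1)·0.246²]/(43+45−2) = 0.0512858
t = (3.55 − 3.51)/√[0.0512858·(1/43 + 1/45)] = 0.83
df = n₁ + n₂ − 2 = 86
Two-sided p-value ≈ 0.4098
Since p ≈ 0.4098 > α = 0.1, fail to reject H0; the evidence is not statistically significant.

t = 0.83; fail to reject H0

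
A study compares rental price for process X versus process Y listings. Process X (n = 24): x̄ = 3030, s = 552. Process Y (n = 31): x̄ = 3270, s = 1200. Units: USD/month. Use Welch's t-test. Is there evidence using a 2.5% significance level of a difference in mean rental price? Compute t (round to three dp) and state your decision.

Let group 1 = process X, group 2 = process Y. H0: μ_1 = μ_2; H1: μ_1 ≠ μ_2 (Welch's two-sample t-test, two-sided).
t = (x̄_1 − x̄_2)/√(s_1²/n_1 + s_2²/n_2) = (3030 − 3270)/√(552²/24 + 1200²/31) = -0.987
Welch–Satterthwaite df ≈ 44.32
Two-sided p-value ≈ 0.3291
Since p ≈ 0.3291 > α = 0.025, fail to reject H0; the data do not provide sufficient evidence against H0.

t = -0.987; fail to reject H0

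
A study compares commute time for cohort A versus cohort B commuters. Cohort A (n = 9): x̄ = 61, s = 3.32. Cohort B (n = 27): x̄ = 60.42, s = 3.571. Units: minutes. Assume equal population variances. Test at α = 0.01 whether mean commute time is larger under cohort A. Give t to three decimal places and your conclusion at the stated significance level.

t = 0.429; fail to reject H0

Let group 1 = cohort A, group 2 = cohort B. H0: μ_1 = μ_2; H1: μ_1 > μ_2 (two-sample pooled-variance t-test, right-tailed).
s_p² = [(9−1)·3.32² + (27−1)·3.571²]/(9+27−2) = 12.3451
t = (61 − 60.42)/√[12.3451·(1/9 + 1/27)] = 0.429
df = n₁ + n₂ − 2 = 34
p-value = P(T ≥ 0.429) ≈ 0.3354
Since p ≈ 0.3354 > α = 0.01, fail to reject H0; the evidence is not statistically significant.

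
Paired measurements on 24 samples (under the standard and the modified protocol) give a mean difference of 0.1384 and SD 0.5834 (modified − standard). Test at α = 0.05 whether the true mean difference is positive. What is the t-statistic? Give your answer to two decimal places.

1.16

H0: μ_d = 0; H1: μ_d > 0 (paired t-test on the differences, right-tailed).
t = d̄/(s_d/√n) = 0.1384/(0.5834/√24) = 1.16
df = n − 1 = 23
p-value = P(T ≥ 1.16) ≈ 0.1285
Since p ≈ 0.1285 > α = 0.05, fail to reject H0; the evidence is not statistically significant.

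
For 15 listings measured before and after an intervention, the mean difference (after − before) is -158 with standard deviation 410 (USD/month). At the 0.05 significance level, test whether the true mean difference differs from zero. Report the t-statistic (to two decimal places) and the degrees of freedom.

t = -1.49, df = 14

H0: μ_d = 0; H1: μ_d ≠ 0 (paired t-test on the differences, two-sided).
t = d̄/(s_d/√n) = -158/(410/√15) = -1.49
df = n − 1 = 14
Two-sided p-value ≈ 0.158
Since p ≈ 0.158 > α = 0.05, fail to reject H0; the evidence is not statistically significant.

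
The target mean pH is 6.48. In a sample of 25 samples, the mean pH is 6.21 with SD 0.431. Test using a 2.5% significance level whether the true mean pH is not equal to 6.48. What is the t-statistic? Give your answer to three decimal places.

H0: μ = 6.48; H1: μ ≠ 6.48 (one-sample t-test, two-sided).
t = (x̄ − μ₀)/(s/√n) = (6.21 − 6.48)/(0.431/√25) = -3.132
df = n − 1 = 24
Two-sided p-value ≈ 0.005
Since p ≈ 0.005 < α = 0.025, reject H0; the data support H1.

-3.132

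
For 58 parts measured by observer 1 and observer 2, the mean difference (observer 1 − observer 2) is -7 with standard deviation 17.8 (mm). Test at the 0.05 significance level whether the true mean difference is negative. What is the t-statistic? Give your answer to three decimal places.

-2.995

H0: μ_d = 0; H1: μ_d < 0 (paired t-test on the differences, left-tailed).
t = d̄/(s_d/√n) = -7/(17.8/√58) = -2.995
df = n − 1 = 57
p-value = P(T ≤ -2.995) ≈ 0.0020
Since p ≈ 0.0020 < α = 0.05, reject H0; the data support H1.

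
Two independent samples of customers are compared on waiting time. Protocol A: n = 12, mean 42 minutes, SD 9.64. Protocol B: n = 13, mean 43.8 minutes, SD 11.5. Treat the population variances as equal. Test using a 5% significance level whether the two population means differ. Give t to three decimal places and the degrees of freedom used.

Let group 1 = protocol A, group 2 = protocol B. H0: μ_1 = μ_2; H1: μ_1 ≠ μ_2 (two-sample pooled-variance t-test, two-sided).
s_p² = [(12−1)·9.64² + (13−1)·11.5²]/(12+13−2) = 113.445
t = (42 − 43.8)/√[113.445·(1/12 + 1/13)] = -0.422
df = n₁ + n₂ − 2 = 23
Two-sided p-value ≈ 0.677
Since p ≈ 0.677 > α = 0.05, fail to reject H0; the data do not provide sufficient evidence against H0.

t = -0.422, df = 23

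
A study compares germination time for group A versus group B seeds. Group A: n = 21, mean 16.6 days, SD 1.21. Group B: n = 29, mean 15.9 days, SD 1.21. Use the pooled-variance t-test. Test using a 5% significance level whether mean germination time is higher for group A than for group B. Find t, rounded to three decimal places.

Let group 1 = group A, group 2 = group B. H0: μ_1 = μ_2; H1: μ_1 > μ_2 (two-sample pooled-variance t-test, right-tailed).
s_p² = [(21−1)·1.21² + (29−1)·1.21²]/(21+29−2) = 1.4641
t = (16.6 − 15.9)/√[1.4641·(1/21 + 1/29)] = 2.019
df = n₁ + n₂ − 2 = 48
p-value = P(T ≥ 2.019) ≈ 0.025
Since p ≈ 0.025 < α = 0.05, reject H0; the data support H1.

2.019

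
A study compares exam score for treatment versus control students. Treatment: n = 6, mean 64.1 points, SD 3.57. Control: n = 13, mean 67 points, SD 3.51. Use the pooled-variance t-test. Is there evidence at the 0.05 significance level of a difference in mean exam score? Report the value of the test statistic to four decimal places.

-1.6656

Let group 1 = treatment, group 2 = control. H0: μ_1 = μ_2; H1: μ_1 ≠ μ_2 (two-sample pooled-variance t-test, two-sided).
s_p² = [(6−1)·3.57² + (13−1)·3.51²]/(6+13−2) = 12.445
t = (64.1 − 67)/√[12.445·(1/6 + 1/13)] = -1.6656
df = n₁ + n₂ − 2 = 17
Two-sided p-value ≈ 0.1141
Since p ≈ 0.1141 > α = 0.05, fail to reject H0; the data do not provide sufficient evidence against H0.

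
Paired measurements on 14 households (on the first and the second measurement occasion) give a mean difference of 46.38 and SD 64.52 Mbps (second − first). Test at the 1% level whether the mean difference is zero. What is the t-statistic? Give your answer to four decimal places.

H0: μ_d = 0; H1: μ_d ≠ 0 (paired t-test on the differences, two-sided).
t = d̄/(s_d/√n) = 46.38/(64.52/√14) = 2.6897
df = n − 1 = 13
Two-sided p-value ≈ 0.019
Since p ≈ 0.019 > α = 0.01, fail to reject H0; the evidence is not statistically significant.

2.6897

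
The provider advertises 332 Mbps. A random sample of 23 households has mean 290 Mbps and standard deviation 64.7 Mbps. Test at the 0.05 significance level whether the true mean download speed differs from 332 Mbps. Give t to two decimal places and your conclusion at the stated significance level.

t = -3.11; reject H0

H0: μ = 332; H1: μ ≠ 332 (one-sample t-test, two-sided).
t = (x̄ − μ₀)/(s/√n) = (290 − 332)/(64.7/√23) = -3.11
df = n − 1 = 22
Two-sided p-value ≈ 0.005
Since p ≈ 0.005 < α = 0.05, reject H0; the data support H1.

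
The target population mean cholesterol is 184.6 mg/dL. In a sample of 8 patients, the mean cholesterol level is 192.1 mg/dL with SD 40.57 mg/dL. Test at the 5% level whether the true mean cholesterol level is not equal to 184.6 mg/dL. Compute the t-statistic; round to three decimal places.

0.523

H0: μ = 184.6; H1: μ ≠ 184.6 (one-sample t-test, two-sided).
t = (x̄ − μ₀)/(s/√n) = (192.1 − 184.6)/(40.57/√8) = 0.523
df = n − 1 = 7
Two-sided p-value ≈ 0.6172
Since p ≈ 0.6172 > α = 0.05, fail to reject H0; the evidence is not statistically significant.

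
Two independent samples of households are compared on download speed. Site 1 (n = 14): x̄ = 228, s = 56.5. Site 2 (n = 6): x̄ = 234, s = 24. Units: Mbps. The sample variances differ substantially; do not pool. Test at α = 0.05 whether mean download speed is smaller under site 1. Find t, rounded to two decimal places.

Let group 1 = site 1, group 2 = site 2. H0: μ_1 = μ_2; H1: μ_1 < μ_2 (Welch's two-sample t-test, left-tailed).
t = (x̄_1 − x̄_2)/√(s_1²/n_1 + s_2²/n_2) = (228 − 234)/√(56.5²/14 + 24²/6) = -0.33
Welch–Satterthwaite df ≈ 17.97
p-value = P(T ≤ -0.33) ≈ 0.371
Since p ≈ 0.371 > α = 0.05, fail to reject H0; the data do not provide sufficient evidence against H0.

-0.33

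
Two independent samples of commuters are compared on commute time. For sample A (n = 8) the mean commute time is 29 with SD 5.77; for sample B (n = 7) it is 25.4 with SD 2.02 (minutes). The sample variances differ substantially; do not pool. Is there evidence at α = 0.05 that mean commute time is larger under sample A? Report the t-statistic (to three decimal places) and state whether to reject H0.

t = 1.653; fail to reject H0

Let group 1 = sample A, group 2 = sample B. H0: μ_1 = μ_2; H1: μ_1 > μ_2 (Welch's two-sample t-test, right-tailed).
t = (x̄_1 − x̄_2)/√(s_1²/n_1 + s_2²/n_2) = (29 − 25.4)/√(5.77²/8 + 2.02²/7) = 1.653
Welch–Satterthwaite df ≈ 8.89
p-value = P(T ≥ 1.653) ≈ 0.067
Since p ≈ 0.067 > α = 0.05, fail to reject H0; the data do not provide sufficient evidence against H0.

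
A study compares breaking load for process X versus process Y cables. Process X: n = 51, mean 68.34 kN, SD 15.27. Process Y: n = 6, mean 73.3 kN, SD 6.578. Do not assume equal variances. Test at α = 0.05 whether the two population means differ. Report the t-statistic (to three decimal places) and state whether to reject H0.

t = -1.445; fail to reject H0

Let group 1 = process X, group 2 = process Y. H0: μ_1 = μ_2; H1: μ_1 ≠ μ_2 (Welch's two-sample t-test, two-sided).
t = (x̄_1 − x̄_2)/√(s_1²/n_1 + s_2²/n_2) = (68.34 − 73.3)/√(15.27²/51 + 6.578²/6) = -1.445
Welch–Satterthwaite df ≈ 12.83
Two-sided p-value ≈ 0.172
Since p ≈ 0.172 > α = 0.05, fail to reject H0; the evidence is not statistically significant.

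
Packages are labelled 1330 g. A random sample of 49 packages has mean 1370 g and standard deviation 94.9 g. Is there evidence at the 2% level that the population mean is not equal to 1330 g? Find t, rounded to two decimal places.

2.95

H0: μ = 1330; H1: μ ≠ 1330 (one-sample t-test, two-sided).
t = (x̄ − μ₀)/(s/√n) = (1370 − 1330)/(94.9/√49) = 2.95
df = n − 1 = 48
Two-sided p-value ≈ 0.0049
Since p ≈ 0.0049 < α = 0.02, reject H0; the evidence is statistically significant.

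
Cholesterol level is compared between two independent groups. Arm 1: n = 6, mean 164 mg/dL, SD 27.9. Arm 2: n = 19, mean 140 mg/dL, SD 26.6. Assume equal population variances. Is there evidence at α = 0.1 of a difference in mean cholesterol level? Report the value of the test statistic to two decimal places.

1.91

Let group 1 = arm 1, group 2 = arm 2. H0: μ_1 = μ_2; H1: μ_1 ≠ μ_2 (two-sample pooled-variance t-test, two-sided).
s_p² = [(6−1)·27.9² + (19−1)·26.6²]/(6+19−2) = 722.962
t = (164 − 140)/√[722.962·(1/6 + 1/19)] = 1.91
df = n₁ + n₂ − 2 = 23
Two-sided p-value ≈ 0.0692
Since p ≈ 0.0692 < α = 0.1, reject H0; the evidence is statistically significant.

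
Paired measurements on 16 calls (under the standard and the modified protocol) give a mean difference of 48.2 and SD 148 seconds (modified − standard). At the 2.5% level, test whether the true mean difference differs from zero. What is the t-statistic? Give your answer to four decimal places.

1.3027

H0: μ_d = 0; H1: μ_d ≠ 0 (paired t-test on the differences, two-sided).
t = d̄/(s_d/√n) = 48.2/(148/√16) = 1.3027
df = n − 1 = 15
Two-sided p-value ≈ 0.2123
Since p ≈ 0.2123 > α = 0.025, fail to reject H0; the evidence is not statistically significant.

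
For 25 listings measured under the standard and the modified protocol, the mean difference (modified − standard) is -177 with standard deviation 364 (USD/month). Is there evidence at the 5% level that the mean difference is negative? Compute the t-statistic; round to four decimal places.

-2.4313

H0: μ_d = 0; H1: μ_d < 0 (paired t-test on the differences, left-tailed).
t = d̄/(s_d/√n) = -177/(364/√25) = -2.4313
df = n − 1 = 24
p-value = P(T ≤ -2.4313) ≈ 0.0114
Since p ≈ 0.0114 < α = 0.05, reject H0; the data support H1.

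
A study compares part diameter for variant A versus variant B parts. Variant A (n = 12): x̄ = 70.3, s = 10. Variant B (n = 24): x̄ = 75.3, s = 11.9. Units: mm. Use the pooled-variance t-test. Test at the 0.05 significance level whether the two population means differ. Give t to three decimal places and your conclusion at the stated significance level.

t = -1.249; fail to reject H0

Let group 1 = variant A, group 2 = variant B. H0: μ_1 = μ_2; H1: μ_1 ≠ μ_2 (two-sample pooled-variance t-test, two-sided).
s_p² = [(12−1)·10² + (24−1)·11.9²]/(12+24−2) = 128.148
t = (70.3 − 75.3)/√[128.148·(1/12 + 1/24)] = -1.249
df = n₁ + n₂ − 2 = 34
Two-sided p-value ≈ 0.2201
Since p ≈ 0.2201 > α = 0.05, fail to reject H0; the evidence is not statistically significant.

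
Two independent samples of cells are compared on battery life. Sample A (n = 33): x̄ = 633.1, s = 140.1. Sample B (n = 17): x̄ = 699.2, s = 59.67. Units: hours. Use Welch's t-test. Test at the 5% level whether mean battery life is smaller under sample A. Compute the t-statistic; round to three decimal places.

Let group 1 = sample A, group 2 = sample B. H0: μ_1 = μ_2; H1: μ_1 < μ_2 (Welch's two-sample t-test, left-tailed).
t = (x̄_1 − x̄_2)/√(s_1²/n_1 + s_2²/n_2) = (633.1 − 699.2)/√(140.1²/33 + 59.67²/17) = -2.331
Welch–Satterthwaite df ≈ 46.88
p-value = P(T ≤ -2.331) ≈ 0.0121
Since p ≈ 0.0121 < α = 0.05, reject H0; the data support H1.

-2.331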